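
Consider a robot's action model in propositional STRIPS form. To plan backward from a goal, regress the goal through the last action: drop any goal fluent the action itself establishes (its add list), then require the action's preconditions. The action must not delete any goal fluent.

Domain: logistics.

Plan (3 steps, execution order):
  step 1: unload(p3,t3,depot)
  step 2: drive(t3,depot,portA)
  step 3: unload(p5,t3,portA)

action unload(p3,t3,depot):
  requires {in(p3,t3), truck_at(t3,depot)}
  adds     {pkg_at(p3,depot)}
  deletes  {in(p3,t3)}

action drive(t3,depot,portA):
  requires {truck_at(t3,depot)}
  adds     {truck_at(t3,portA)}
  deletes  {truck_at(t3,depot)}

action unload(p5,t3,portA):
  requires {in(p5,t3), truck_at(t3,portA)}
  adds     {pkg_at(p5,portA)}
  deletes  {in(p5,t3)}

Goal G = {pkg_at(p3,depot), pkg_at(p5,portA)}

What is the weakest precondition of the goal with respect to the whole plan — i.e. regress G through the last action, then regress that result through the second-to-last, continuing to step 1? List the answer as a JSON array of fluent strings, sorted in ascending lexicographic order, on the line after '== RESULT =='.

Regress step by step:
  through step 3 (unload(p5,t3,portA)): drop {pkg_at(p5,portA)}, keep {pkg_at(p3,depot)}, require {in(p5,t3), truck_at(t3,portA)}
    → {in(p5,t3), pkg_at(p3,depot), truck_at(t3,portA)}
  through step 2 (drive(t3,depot,portA)): drop {truck_at(t3,portA)}, keep {in(p5,t3), pkg_at(p3,depot)}, require {truck_at(t3,depot)}
    → {in(p5,t3), pkg_at(p3,depot), truck_at(t3,depot)}
  through step 1 (unload(p3,t3,depot)): drop {pkg_at(p3,depot)}, keep {in(p5,t3), truck_at(t3,depot)}, require {in(p3,t3), truck_at(t3,depot)}
    → {in(p3,t3), in(p5,t3), truck_at(t3,depot)}

== RESULT ==
["in(p3,t3)", "in(p5,t3)", "truck_at(t3,depot)"]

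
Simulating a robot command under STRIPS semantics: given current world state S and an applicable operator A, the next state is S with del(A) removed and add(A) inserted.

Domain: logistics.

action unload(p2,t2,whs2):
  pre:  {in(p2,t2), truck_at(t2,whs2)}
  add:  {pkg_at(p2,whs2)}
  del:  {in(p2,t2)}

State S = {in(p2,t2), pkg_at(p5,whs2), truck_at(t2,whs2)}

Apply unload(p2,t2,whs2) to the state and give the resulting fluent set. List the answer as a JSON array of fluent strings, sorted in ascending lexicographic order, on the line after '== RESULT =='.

Progress:
  pre ⊆ S: {in(p2,t2), truck_at(t2,whs2)} ⊆ S  — applicable
  S \ del = {pkg_at(p5,whs2), truck_at(t2,whs2)}
  ∪ add   = {pkg_at(p2,whs2), pkg_at(p5,whs2), truck_at(t2,whs2)}

== RESULT ==
["pkg_at(p2,whs2)", "pkg_at(p5,whs2)", "truck_at(t2,whs2)"]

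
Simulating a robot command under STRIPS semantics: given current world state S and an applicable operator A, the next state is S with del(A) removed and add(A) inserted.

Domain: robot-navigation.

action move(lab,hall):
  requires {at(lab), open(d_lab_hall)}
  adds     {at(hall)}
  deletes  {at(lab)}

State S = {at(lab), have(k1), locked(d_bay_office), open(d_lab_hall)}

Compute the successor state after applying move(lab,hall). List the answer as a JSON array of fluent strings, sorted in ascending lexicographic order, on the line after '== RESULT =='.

Compute (S \ del) ∪ add:
  pre ⊆ S: {at(lab), open(d_lab_hall)} ⊆ S  — applicable
  S \ del = {have(k1), locked(d_bay_office), open(d_lab_hall)}
  ∪ add   = {at(hall), have(k1), locked(d_bay_office), open(d_lab_hall)}

== RESULT ==
["at(hall)", "have(k1)", "locked(d_bay_office)", "open(d_lab_hall)"]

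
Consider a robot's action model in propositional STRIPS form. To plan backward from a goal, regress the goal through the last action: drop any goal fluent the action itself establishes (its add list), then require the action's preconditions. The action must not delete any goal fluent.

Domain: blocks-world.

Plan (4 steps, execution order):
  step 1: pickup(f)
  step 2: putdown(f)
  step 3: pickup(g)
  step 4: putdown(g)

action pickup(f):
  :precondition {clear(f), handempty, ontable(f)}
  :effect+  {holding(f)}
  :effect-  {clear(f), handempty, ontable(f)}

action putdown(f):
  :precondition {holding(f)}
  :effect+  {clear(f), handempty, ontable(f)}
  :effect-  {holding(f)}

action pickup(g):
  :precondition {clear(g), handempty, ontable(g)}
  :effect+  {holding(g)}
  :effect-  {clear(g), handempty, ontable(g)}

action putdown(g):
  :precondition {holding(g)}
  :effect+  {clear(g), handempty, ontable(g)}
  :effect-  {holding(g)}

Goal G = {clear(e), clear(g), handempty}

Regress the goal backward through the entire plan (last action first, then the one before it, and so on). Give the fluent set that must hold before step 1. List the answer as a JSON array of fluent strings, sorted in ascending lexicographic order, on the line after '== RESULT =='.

Regress step by step:
  through step 4 (putdown(g)): drop {clear(g), handempty}, keep {clear(e)}, require {holding(g)}
    → {clear(e), holding(g)}
  through step 3 (pickup(g)): drop {holding(g)}, keep {clear(e)}, require {clear(g), handempty, ontable(g)}
    → {clear(e), clear(g), handempty, ontable(g)}
  through step 2 (putdown(f)): drop {handempty}, keep {clear(e), clear(g), ontable(g)}, require {holding(f)}
    → {clear(e), clear(g), holding(f), ontable(g)}
  through step 1 (pickup(f)): drop {holding(f)}, keep {clear(e), clear(g), ontable(g)}, require {clear(f), handempty, ontable(f)}
    → {clear(e), clear(f), clear(g), handempty, ontable(f), ontable(g)}

== RESULT ==
["clear(e)", "clear(f)", "clear(g)", "handempty", "ontable(f)", "ontable(g)"]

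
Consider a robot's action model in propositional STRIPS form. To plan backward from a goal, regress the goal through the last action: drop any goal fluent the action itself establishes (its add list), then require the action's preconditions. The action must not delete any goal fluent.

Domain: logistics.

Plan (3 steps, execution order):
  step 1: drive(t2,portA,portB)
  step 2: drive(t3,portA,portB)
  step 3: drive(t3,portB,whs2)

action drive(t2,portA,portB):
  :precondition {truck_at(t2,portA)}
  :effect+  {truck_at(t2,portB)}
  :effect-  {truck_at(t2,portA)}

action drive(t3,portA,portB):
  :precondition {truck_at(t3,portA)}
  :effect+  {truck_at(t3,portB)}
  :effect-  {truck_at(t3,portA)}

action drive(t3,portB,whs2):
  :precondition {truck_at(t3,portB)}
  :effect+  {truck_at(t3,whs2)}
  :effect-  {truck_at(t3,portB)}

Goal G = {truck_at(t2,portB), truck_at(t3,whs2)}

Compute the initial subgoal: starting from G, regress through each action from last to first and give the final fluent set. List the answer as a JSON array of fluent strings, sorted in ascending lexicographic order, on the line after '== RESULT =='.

Regress step by step:
  through step 3 (drive(t3,portB,whs2)): drop {truck_at(t3,whs2)}, keep {truck_at(t2,portB)}, require {truck_at(t3,portB)}
    → {truck_at(t2,portB), truck_at(t3,portB)}
  through step 2 (drive(t3,portA,portB)): drop {truck_at(t3,portB)}, keep {truck_at(t2,portB)}, require {truck_at(t3,portA)}
    → {truck_at(t2,portB), truck_at(t3,portA)}
  through step 1 (drive(t2,portA,portB)): drop {truck_at(t2,portB)}, keep {truck_at(t3,portA)}, require {truck_at(t2,portA)}
    → {truck_at(t2,portA), truck_at(t3,portA)}

== RESULT ==
["truck_at(t2,portA)", "truck_at(t3,portA)"]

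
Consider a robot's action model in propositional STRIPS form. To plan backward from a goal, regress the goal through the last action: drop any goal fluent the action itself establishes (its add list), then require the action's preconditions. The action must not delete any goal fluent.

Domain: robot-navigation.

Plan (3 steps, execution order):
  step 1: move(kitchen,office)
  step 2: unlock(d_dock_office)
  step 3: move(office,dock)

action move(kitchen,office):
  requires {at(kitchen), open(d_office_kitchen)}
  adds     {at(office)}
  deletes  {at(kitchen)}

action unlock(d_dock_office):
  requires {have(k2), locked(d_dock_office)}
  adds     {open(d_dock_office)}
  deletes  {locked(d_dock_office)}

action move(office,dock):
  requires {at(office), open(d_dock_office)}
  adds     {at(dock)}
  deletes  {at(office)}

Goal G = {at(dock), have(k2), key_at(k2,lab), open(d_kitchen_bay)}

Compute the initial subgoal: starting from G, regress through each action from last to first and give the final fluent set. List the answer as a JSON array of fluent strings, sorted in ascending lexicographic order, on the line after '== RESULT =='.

Work backward from the goal:
  through step 3 (move(office,dock)): drop {at(dock)}, keep {have(k2), key_at(k2,lab), open(d_kitchen_bay)}, require {at(office), open(d_dock_office)}
    → {at(office), have(k2), key_at(k2,lab), open(d_dock_office), open(d_kitchen_bay)}
  through step 2 (unlock(d_dock_office)): drop {open(d_dock_office)}, keep {at(office), have(k2), key_at(k2,lab), open(d_kitchen_bay)}, require {have(k2), locked(d_dock_office)}
    → {at(office), have(k2), key_at(k2,lab), locked(d_dock_office), open(d_kitchen_bay)}
  through step 1 (move(kitchen,office)): drop {at(office)}, keep {have(k2), key_at(k2,lab), locked(d_dock_office), open(d_kitchen_bay)}, require {at(kitchen), open(d_office_kitchen)}
    → {at(kitchen), have(k2), key_at(k2,lab), locked(d_dock_office), open(d_kitchen_bay), open(d_office_kitchen)}

== RESULT ==
["at(kitchen)", "have(k2)", "key_at(k2,lab)", "locked(d_dock_office)", "open(d_kitchen_bay)", "open(d_office_kitchen)"]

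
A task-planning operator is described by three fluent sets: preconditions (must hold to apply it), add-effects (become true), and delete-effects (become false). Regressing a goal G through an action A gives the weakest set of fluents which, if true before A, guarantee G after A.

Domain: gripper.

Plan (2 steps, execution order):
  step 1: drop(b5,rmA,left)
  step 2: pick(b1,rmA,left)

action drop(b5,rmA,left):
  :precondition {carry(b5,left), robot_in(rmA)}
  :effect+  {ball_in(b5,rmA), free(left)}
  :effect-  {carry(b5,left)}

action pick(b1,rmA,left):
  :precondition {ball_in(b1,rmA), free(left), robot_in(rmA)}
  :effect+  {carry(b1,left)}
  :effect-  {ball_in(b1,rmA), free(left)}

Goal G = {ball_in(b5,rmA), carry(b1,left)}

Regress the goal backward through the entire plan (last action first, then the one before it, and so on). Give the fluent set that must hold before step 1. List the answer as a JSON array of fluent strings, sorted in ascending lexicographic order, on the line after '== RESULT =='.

Regress step by step:
  through step 2 (pick(b1,rmA,left)): drop {carry(b1,left)}, keep {ball_in(b5,rmA)}, require {ball_in(b1,rmA), free(left), robot_in(rmA)}
    → {ball_in(b1,rmA), ball_in(b5,rmA), free(left), robot_in(rmA)}
  through step 1 (drop(b5,rmA,left)): drop {ball_in(b5,rmA), free(left)}, keep {ball_in(b1,rmA), robot_in(rmA)}, require {carry(b5,left), robot_in(rmA)}
    → {ball_in(b1,rmA), carry(b5,left), robot_in(rmA)}

== RESULT ==
["ball_in(b1,rmA)", "carry(b5,left)", "robot_in(rmA)"]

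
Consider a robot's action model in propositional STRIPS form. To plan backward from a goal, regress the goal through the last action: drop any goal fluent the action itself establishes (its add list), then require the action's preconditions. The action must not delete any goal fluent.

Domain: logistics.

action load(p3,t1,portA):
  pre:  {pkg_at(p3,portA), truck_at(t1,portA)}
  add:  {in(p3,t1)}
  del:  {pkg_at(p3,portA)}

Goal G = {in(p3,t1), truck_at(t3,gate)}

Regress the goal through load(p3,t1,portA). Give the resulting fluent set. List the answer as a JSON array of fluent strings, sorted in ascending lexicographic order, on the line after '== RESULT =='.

Regress:
  G ∩ del = {}  (empty — regression defined)
  G \ add = {in(p3,t1), truck_at(t3,gate)} \ {in(p3,t1)} = {truck_at(t3,gate)}
  ∪ pre   = {truck_at(t3,gate)} ∪ {pkg_at(p3,portA), truck_at(t1,portA)}
          = {pkg_at(p3,portA), truck_at(t1,portA), truck_at(t3,gate)}

== RESULT ==
["pkg_at(p3,portA)", "truck_at(t1,portA)", "truck_at(t3,gate)"]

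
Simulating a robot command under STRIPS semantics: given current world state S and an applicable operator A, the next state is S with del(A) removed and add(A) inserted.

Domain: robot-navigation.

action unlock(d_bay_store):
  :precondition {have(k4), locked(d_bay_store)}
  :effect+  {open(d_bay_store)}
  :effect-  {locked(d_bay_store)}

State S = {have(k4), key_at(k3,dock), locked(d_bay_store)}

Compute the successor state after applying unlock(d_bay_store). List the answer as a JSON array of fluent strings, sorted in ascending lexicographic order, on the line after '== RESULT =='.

Compute (S \ del) ∪ add:
  pre ⊆ S: {have(k4), locked(d_bay_store)} ⊆ S  — applicable
  S \ del = {have(k4), key_at(k3,dock)}
  ∪ add   = {have(k4), key_at(k3,dock), open(d_bay_store)}

== RESULT ==
["have(k4)", "key_at(k3,dock)", "open(d_bay_store)"]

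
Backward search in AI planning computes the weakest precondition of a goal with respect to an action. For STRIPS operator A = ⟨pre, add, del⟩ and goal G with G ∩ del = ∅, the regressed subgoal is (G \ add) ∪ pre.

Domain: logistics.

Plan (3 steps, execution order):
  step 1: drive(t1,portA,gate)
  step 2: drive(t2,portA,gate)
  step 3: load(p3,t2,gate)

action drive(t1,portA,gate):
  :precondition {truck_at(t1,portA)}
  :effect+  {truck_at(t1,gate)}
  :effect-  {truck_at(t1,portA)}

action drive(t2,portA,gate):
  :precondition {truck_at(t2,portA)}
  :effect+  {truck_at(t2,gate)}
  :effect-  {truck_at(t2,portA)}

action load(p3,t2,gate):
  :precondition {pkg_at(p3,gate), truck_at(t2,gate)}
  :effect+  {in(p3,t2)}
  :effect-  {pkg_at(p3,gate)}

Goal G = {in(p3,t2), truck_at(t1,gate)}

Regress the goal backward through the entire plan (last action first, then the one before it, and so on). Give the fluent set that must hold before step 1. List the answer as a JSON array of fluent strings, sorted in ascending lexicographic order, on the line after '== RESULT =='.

Work backward from the goal:
  through step 3 (load(p3,t2,gate)): drop {in(p3,t2)}, keep {truck_at(t1,gate)}, require {pkg_at(p3,gate), truck_at(t2,gate)}
    → {pkg_at(p3,gate), truck_at(t1,gate), truck_at(t2,gate)}
  through step 2 (drive(t2,portA,gate)): drop {truck_at(t2,gate)}, keep {pkg_at(p3,gate), truck_at(t1,gate)}, require {truck_at(t2,portA)}
    → {pkg_at(p3,gate), truck_at(t1,gate), truck_at(t2,portA)}
  through step 1 (drive(t1,portA,gate)): drop {truck_at(t1,gate)}, keep {pkg_at(p3,gate), truck_at(t2,portA)}, require {truck_at(t1,portA)}
    → {pkg_at(p3,gate), truck_at(t1,portA), truck_at(t2,portA)}

== RESULT ==
["pkg_at(p3,gate)", "truck_at(t1,portA)", "truck_at(t2,portA)"]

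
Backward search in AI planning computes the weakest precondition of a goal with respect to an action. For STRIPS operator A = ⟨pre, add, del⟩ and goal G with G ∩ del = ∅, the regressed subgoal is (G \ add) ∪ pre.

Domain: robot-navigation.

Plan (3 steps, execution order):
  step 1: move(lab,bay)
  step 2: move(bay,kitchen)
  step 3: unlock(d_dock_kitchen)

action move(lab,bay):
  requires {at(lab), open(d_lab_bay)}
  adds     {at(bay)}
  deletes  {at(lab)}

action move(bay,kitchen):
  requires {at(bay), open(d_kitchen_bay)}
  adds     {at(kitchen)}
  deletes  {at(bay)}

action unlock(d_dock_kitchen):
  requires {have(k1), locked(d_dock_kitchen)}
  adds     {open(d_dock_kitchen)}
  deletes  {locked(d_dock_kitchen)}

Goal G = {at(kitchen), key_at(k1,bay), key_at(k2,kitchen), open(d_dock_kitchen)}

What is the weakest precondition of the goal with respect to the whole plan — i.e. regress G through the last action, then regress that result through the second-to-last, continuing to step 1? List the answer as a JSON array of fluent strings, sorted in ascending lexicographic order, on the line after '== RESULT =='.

Regress step by step:
  through step 3 (unlock(d_dock_kitchen)): drop {open(d_dock_kitchen)}, keep {at(kitchen), key_at(k1,bay), key_at(k2,kitchen)}, require {have(k1), locked(d_dock_kitchen)}
    → {at(kitchen), have(k1), key_at(k1,bay), key_at(k2,kitchen), locked(d_dock_kitchen)}
  through step 2 (move(bay,kitchen)): drop {at(kitchen)}, keep {have(k1), key_at(k1,bay), key_at(k2,kitchen), locked(d_dock_kitchen)}, require {at(bay), open(d_kitchen_bay)}
    → {at(bay), have(k1), key_at(k1,bay), key_at(k2,kitchen), locked(d_dock_kitchen), open(d_kitchen_bay)}
  through step 1 (move(lab,bay)): drop {at(bay)}, keep {have(k1), key_at(k1,bay), key_at(k2,kitchen), locked(d_dock_kitchen), open(d_kitchen_bay)}, require {at(lab), open(d_lab_bay)}
    → {at(lab), have(k1), key_at(k1,bay), key_at(k2,kitchen), locked(d_dock_kitchen), open(d_kitchen_bay), open(d_lab_bay)}

== RESULT ==
["at(lab)", "have(k1)", "key_at(k1,bay)", "key_at(k2,kitchen)", "locked(d_dock_kitchen)", "open(d_kitchen_bay)", "open(d_lab_bay)"]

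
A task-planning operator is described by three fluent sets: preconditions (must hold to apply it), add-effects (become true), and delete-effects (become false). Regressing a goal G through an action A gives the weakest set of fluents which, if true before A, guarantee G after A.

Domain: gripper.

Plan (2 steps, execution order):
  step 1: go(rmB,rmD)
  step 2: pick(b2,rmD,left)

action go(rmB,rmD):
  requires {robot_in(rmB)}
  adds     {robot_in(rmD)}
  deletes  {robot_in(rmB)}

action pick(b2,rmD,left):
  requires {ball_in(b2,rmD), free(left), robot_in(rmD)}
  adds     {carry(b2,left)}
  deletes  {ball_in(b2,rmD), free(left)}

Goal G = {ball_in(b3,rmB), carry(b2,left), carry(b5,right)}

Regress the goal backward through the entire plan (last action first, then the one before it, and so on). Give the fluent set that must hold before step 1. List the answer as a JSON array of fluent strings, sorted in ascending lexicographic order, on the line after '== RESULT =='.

Work backward from the goal:
  through step 2 (pick(b2,rmD,left)): drop {carry(b2,left)}, keep {ball_in(b3,rmB), carry(b5,right)}, require {ball_in(b2,rmD), free(left), robot_in(rmD)}
    → {ball_in(b2,rmD), ball_in(b3,rmB), carry(b5,right), free(left), robot_in(rmD)}
  through step 1 (go(rmB,rmD)): drop {robot_in(rmD)}, keep {ball_in(b2,rmD), ball_in(b3,rmB), carry(b5,right), free(left)}, require {robot_in(rmB)}
    → {ball_in(b2,rmD), ball_in(b3,rmB), carry(b5,right), free(left), robot_in(rmB)}

== RESULT ==
["ball_in(b2,rmD)", "ball_in(b3,rmB)", "carry(b5,right)", "free(left)", "robot_in(rmB)"]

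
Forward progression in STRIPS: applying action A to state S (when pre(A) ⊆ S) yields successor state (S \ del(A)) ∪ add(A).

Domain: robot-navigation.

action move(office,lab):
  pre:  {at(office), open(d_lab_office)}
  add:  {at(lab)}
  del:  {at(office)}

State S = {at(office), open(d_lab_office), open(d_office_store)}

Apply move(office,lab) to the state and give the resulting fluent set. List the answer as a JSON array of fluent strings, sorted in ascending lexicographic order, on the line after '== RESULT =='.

Compute (S \ del) ∪ add:
  pre ⊆ S: {at(office), open(d_lab_office)} ⊆ S  — applicable
  S \ del = {open(d_lab_office), open(d_office_store)}
  ∪ add   = {at(lab), open(d_lab_office), open(d_office_store)}

== RESULT ==
["at(lab)", "open(d_lab_office)", "open(d_office_store)"]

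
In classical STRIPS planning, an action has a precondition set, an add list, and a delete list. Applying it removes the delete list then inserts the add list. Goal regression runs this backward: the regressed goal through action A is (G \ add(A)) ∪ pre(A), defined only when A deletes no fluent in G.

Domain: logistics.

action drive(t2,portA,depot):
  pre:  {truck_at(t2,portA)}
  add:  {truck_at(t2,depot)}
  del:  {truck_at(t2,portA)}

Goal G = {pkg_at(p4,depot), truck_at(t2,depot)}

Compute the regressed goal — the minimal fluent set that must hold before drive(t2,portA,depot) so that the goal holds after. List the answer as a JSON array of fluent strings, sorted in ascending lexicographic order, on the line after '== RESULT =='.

Compute (G \ add) ∪ pre:
  G ∩ del = {}  (empty — regression defined)
  G \ add = {pkg_at(p4,depot), truck_at(t2,depot)} \ {truck_at(t2,depot)} = {pkg_at(p4,depot)}
  ∪ pre   = {pkg_at(p4,depot)} ∪ {truck_at(t2,portA)}
          = {pkg_at(p4,depot), truck_at(t2,portA)}

== RESULT ==
["pkg_at(p4,depot)", "truck_at(t2,portA)"]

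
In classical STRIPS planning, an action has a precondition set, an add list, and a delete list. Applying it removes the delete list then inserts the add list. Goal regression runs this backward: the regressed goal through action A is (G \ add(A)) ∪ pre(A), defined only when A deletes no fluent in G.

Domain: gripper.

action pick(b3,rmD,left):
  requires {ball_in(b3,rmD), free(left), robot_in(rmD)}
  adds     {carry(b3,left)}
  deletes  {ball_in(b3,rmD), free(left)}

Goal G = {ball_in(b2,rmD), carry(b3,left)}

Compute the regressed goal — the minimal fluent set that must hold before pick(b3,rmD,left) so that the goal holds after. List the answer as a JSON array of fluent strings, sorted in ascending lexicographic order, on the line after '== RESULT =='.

Regress:
  G ∩ del = {}  (empty — regression defined)
  G \ add = {ball_in(b2,rmD), carry(b3,left)} \ {carry(b3,left)} = {ball_in(b2,rmD)}
  ∪ pre   = {ball_in(b2,rmD)} ∪ {ball_in(b3,rmD), free(left), robot_in(rmD)}
          = {ball_in(b2,rmD), ball_in(b3,rmD), free(left), robot_in(rmD)}

== RESULT ==
["ball_in(b2,rmD)", "ball_in(b3,rmD)", "free(left)", "robot_in(rmD)"]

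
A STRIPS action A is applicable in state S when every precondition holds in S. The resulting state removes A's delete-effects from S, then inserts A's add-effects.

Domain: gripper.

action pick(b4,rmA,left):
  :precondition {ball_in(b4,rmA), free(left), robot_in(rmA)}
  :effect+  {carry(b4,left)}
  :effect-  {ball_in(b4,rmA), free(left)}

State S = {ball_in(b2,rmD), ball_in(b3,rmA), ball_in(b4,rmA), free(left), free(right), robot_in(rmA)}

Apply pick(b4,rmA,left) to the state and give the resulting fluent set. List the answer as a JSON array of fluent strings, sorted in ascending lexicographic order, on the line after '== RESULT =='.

Progress:
  pre ⊆ S: {ball_in(b4,rmA), free(left), robot_in(rmA)} ⊆ S  — applicable
  S \ del = {ball_in(b2,rmD), ball_in(b3,rmA), free(right), robot_in(rmA)}
  ∪ add   = {ball_in(b2,rmD), ball_in(b3,rmA), carry(b4,left), free(right), robot_in(rmA)}

== RESULT ==
["ball_in(b2,rmD)", "ball_in(b3,rmA)", "carry(b4,left)", "free(right)", "robot_in(rmA)"]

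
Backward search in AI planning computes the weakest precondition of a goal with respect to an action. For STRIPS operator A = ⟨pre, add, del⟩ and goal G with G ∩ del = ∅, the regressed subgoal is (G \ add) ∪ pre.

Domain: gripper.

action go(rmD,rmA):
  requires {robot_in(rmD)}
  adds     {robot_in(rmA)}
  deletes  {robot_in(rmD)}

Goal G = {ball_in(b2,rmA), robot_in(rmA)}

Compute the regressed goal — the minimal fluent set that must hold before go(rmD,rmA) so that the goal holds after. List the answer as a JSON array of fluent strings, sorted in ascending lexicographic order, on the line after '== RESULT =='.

Regress:
  G ∩ del = {}  (empty — regression defined)
  G \ add = {ball_in(b2,rmA), robot_in(rmA)} \ {robot_in(rmA)} = {ball_in(b2,rmA)}
  ∪ pre   = {ball_in(b2,rmA)} ∪ {robot_in(rmD)}
          = {ball_in(b2,rmA), robot_in(rmD)}

== RESULT ==
["ball_in(b2,rmA)", "robot_in(rmD)"]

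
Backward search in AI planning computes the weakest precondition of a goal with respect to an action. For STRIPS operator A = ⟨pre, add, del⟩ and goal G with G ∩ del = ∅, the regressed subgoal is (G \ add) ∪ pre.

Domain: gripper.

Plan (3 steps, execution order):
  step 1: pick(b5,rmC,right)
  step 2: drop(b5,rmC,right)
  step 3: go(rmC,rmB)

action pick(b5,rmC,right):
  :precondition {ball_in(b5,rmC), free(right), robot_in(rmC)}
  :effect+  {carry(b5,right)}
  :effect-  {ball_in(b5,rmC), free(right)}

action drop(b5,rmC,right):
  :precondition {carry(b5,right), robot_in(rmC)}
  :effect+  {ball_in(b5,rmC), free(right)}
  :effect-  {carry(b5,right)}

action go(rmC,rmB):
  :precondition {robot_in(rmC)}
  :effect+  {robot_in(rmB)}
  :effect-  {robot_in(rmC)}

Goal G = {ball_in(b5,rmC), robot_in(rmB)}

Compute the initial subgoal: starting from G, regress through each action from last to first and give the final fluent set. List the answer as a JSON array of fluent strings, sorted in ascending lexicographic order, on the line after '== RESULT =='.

Work backward from the goal:
  through step 3 (go(rmC,rmB)): drop {robot_in(rmB)}, keep {ball_in(b5,rmC)}, require {robot_in(rmC)}
    → {ball_in(b5,rmC), robot_in(rmC)}
  through step 2 (drop(b5,rmC,right)): drop {ball_in(b5,rmC)}, keep {robot_in(rmC)}, require {carry(b5,right), robot_in(rmC)}
    → {carry(b5,right), robot_in(rmC)}
  through step 1 (pick(b5,rmC,right)): drop {carry(b5,right)}, keep {robot_in(rmC)}, require {ball_in(b5,rmC), free(right), robot_in(rmC)}
    → {ball_in(b5,rmC), free(right), robot_in(rmC)}

== RESULT ==
["ball_in(b5,rmC)", "free(right)", "robot_in(rmC)"]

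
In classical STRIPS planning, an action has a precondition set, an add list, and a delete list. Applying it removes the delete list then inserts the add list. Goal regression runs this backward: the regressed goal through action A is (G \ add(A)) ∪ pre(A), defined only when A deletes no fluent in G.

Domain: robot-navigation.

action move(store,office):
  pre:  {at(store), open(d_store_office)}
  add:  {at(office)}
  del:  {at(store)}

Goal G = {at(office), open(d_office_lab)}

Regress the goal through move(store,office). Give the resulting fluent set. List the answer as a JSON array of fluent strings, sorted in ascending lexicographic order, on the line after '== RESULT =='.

Regress:
  G ∩ del = {}  (empty — regression defined)
  G \ add = {at(office), open(d_office_lab)} \ {at(office)} = {open(d_office_lab)}
  ∪ pre   = {open(d_office_lab)} ∪ {at(store), open(d_store_office)}
          = {at(store), open(d_office_lab), open(d_store_office)}

== RESULT ==
["at(store)", "open(d_office_lab)", "open(d_store_office)"]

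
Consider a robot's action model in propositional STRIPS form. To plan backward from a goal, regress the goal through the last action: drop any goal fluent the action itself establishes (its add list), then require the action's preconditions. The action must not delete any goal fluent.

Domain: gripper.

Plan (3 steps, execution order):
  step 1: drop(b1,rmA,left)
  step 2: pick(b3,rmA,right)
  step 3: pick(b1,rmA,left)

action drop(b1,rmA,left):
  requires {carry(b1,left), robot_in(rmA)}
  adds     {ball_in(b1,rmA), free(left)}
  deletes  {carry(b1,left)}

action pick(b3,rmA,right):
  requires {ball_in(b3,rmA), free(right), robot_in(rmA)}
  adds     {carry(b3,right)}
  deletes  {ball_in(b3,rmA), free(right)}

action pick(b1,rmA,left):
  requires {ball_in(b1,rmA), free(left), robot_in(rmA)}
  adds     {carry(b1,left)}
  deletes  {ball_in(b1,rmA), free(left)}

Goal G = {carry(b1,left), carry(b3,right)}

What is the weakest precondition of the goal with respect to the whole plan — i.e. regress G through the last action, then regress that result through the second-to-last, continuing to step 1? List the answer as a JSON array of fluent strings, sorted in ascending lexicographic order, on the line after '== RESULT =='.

Regress step by step:
  through step 3 (pick(b1,rmA,left)): drop {carry(b1,left)}, keep {carry(b3,right)}, require {ball_in(b1,rmA), free(left), robot_in(rmA)}
    → {ball_in(b1,rmA), carry(b3,right), free(left), robot_in(rmA)}
  through step 2 (pick(b3,rmA,right)): drop {carry(b3,right)}, keep {ball_in(b1,rmA), free(left), robot_in(rmA)}, require {ball_in(b3,rmA), free(right), robot_in(rmA)}
    → {ball_in(b1,rmA), ball_in(b3,rmA), free(left), free(right), robot_in(rmA)}
  through step 1 (drop(b1,rmA,left)): drop {ball_in(b1,rmA), free(left)}, keep {ball_in(b3,rmA), free(right), robot_in(rmA)}, require {carry(b1,left), robot_in(rmA)}
    → {ball_in(b3,rmA), carry(b1,left), free(right), robot_in(rmA)}

== RESULT ==
["ball_in(b3,rmA)", "carry(b1,left)", "free(right)", "robot_in(rmA)"]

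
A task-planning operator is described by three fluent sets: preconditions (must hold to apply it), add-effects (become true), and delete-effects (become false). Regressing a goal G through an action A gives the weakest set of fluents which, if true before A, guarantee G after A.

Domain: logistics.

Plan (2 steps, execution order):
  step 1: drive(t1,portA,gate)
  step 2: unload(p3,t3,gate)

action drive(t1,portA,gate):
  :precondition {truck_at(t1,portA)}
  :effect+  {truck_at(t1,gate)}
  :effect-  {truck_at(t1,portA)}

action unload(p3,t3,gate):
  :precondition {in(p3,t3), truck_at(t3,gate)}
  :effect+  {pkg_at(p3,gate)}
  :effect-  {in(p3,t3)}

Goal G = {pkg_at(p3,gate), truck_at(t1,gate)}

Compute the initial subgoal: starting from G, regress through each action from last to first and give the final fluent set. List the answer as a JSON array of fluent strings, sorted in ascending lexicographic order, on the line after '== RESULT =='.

Regress step by step:
  through step 2 (unload(p3,t3,gate)): drop {pkg_at(p3,gate)}, keep {truck_at(t1,gate)}, require {in(p3,t3), truck_at(t3,gate)}
    → {in(p3,t3), truck_at(t1,gate), truck_at(t3,gate)}
  through step 1 (drive(t1,portA,gate)): drop {truck_at(t1,gate)}, keep {in(p3,t3), truck_at(t3,gate)}, require {truck_at(t1,portA)}
    → {in(p3,t3), truck_at(t1,portA), truck_at(t3,gate)}

== RESULT ==
["in(p3,t3)", "truck_at(t1,portA)", "truck_at(t3,gate)"]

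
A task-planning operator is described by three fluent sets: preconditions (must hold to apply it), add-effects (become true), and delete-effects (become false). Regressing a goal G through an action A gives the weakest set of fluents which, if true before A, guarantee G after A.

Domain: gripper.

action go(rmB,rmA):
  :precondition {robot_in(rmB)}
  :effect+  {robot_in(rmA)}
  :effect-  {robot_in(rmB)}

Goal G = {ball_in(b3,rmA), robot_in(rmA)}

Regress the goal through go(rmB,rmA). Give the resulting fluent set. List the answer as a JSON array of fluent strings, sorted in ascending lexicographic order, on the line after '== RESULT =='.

Compute (G \ add) ∪ pre:
  G ∩ del = {}  (empty — regression defined)
  G \ add = {ball_in(b3,rmA), robot_in(rmA)} \ {robot_in(rmA)} = {ball_in(b3,rmA)}
  ∪ pre   = {ball_in(b3,rmA)} ∪ {robot_in(rmB)}
          = {ball_in(b3,rmA), robot_in(rmB)}

== RESULT ==
["ball_in(b3,rmA)", "robot_in(rmB)"]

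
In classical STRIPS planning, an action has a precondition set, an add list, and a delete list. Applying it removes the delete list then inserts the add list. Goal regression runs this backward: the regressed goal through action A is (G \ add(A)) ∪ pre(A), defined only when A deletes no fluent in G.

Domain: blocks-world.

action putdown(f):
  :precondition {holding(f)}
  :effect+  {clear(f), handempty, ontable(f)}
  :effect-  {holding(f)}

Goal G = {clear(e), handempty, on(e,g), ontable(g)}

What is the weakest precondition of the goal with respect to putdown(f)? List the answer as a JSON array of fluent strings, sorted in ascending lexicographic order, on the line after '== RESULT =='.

Compute (G \ add) ∪ pre:
  G ∩ del = {}  (empty — regression defined)
  G \ add = {clear(e), handempty, on(e,g), ontable(g)} \ {clear(f), handempty, ontable(f)} = {clear(e), on(e,g), ontable(g)}
  ∪ pre   = {clear(e), on(e,g), ontable(g)} ∪ {holding(f)}
          = {clear(e), holding(f), on(e,g), ontable(g)}

== RESULT ==
["clear(e)", "holding(f)", "on(e,g)", "ontable(g)"]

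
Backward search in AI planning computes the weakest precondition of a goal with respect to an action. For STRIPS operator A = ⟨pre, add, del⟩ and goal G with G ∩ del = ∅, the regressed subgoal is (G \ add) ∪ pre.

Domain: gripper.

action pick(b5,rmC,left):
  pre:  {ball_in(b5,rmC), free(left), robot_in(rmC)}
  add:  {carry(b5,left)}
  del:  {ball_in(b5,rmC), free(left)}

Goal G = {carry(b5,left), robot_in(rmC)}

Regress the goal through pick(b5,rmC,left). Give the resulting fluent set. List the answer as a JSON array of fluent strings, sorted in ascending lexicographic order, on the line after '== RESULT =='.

Compute (G \ add) ∪ pre:
  G ∩ del = {}  (empty — regression defined)
  G \ add = {carry(b5,left), robot_in(rmC)} \ {carry(b5,left)} = {robot_in(rmC)}
  ∪ pre   = {robot_in(rmC)} ∪ {ball_in(b5,rmC), free(left), robot_in(rmC)}
          = {ball_in(b5,rmC), free(left), robot_in(rmC)}

== RESULT ==
["ball_in(b5,rmC)", "free(left)", "robot_in(rmC)"]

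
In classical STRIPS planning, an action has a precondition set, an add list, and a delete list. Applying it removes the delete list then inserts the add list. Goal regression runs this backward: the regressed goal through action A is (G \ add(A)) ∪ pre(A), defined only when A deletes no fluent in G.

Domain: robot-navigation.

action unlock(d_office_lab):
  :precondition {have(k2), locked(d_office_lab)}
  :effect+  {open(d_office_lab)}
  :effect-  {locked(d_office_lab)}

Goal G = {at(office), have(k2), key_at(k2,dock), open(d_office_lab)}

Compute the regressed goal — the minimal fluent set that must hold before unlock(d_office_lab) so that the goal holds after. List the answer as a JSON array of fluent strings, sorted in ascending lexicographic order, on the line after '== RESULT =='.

Compute (G \ add) ∪ pre:
  G ∩ del = {}  (empty — regression defined)
  G \ add = {at(office), have(k2), key_at(k2,dock), open(d_office_lab)} \ {open(d_office_lab)} = {at(office), have(k2), key_at(k2,dock)}
  ∪ pre   = {at(office), have(k2), key_at(k2,dock)} ∪ {have(k2), locked(d_office_lab)}
          = {at(office), have(k2), key_at(k2,dock), locked(d_office_lab)}

== RESULT ==
["at(office)", "have(k2)", "key_at(k2,dock)", "locked(d_office_lab)"]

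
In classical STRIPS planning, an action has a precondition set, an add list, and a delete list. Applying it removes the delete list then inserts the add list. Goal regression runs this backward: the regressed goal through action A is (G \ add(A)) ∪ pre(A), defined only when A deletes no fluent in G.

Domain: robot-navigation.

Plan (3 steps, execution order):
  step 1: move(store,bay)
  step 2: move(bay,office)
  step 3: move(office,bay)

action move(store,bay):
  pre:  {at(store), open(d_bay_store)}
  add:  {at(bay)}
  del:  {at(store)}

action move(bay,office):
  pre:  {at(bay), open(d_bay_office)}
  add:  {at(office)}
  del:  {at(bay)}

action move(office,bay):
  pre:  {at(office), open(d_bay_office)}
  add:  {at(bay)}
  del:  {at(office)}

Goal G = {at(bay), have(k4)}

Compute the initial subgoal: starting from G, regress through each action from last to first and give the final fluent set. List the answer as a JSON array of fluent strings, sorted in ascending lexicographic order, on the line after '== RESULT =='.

Regress step by step:
  through step 3 (move(office,bay)): drop {at(bay)}, keep {have(k4)}, require {at(office), open(d_bay_office)}
    → {at(office), have(k4), open(d_bay_office)}
  through step 2 (move(bay,office)): drop {at(office)}, keep {have(k4), open(d_bay_office)}, require {at(bay), open(d_bay_office)}
    → {at(bay), have(k4), open(d_bay_office)}
  through step 1 (move(store,bay)): drop {at(bay)}, keep {have(k4), open(d_bay_office)}, require {at(store), open(d_bay_store)}
    → {at(store), have(k4), open(d_bay_office), open(d_bay_store)}

== RESULT ==
["at(store)", "have(k4)", "open(d_bay_office)", "open(d_bay_store)"]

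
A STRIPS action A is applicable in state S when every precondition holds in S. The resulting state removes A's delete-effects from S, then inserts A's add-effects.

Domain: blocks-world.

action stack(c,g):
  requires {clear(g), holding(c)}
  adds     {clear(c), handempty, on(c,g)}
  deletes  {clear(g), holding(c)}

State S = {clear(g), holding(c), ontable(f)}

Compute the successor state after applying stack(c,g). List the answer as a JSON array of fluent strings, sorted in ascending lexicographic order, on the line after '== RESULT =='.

Progress:
  pre ⊆ S: {clear(g), holding(c)} ⊆ S  — applicable
  S \ del = {ontable(f)}
  ∪ add   = {clear(c), handempty, on(c,g), ontable(f)}

== RESULT ==
["clear(c)", "handempty", "on(c,g)", "ontable(f)"]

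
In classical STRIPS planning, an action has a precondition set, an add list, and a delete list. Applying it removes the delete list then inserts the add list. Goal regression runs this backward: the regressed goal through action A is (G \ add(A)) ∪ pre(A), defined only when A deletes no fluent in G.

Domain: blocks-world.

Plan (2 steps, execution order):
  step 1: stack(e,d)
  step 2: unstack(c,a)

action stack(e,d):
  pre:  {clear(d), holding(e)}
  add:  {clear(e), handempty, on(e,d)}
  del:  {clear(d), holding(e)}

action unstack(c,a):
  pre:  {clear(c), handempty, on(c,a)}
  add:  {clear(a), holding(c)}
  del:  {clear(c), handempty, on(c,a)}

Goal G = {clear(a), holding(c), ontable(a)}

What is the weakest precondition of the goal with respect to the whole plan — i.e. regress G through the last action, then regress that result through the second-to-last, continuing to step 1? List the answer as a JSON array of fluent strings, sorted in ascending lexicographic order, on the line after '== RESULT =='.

Regress step by step:
  through step 2 (unstack(c,a)): drop {clear(a), holding(c)}, keep {ontable(a)}, require {clear(c), handempty, on(c,a)}
    → {clear(c), handempty, on(c,a), ontable(a)}
  through step 1 (stack(e,d)): drop {handempty}, keep {clear(c), on(c,a), ontable(a)}, require {clear(d), holding(e)}
    → {clear(c), clear(d), holding(e), on(c,a), ontable(a)}

== RESULT ==
["clear(c)", "clear(d)", "holding(e)", "on(c,a)", "ontable(a)"]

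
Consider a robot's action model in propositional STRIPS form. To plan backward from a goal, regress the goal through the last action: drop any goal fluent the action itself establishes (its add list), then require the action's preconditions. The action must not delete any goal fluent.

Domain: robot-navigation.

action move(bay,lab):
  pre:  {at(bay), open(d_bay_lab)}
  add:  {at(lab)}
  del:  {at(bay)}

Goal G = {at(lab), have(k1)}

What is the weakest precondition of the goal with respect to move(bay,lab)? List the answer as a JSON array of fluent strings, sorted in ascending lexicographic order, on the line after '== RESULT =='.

Regress:
  G ∩ del = {}  (empty — regression defined)
  G \ add = {at(lab), have(k1)} \ {at(lab)} = {have(k1)}
  ∪ pre   = {have(k1)} ∪ {at(bay), open(d_bay_lab)}
          = {at(bay), have(k1), open(d_bay_lab)}

== RESULT ==
["at(bay)", "have(k1)", "open(d_bay_lab)"]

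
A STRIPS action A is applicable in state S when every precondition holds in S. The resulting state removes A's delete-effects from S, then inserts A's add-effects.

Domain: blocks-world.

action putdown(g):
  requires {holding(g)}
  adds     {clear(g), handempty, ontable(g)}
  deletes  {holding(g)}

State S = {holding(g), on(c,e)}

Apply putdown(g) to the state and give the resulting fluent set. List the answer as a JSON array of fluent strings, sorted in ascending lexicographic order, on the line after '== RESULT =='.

Progress:
  pre ⊆ S: {holding(g)} ⊆ S  — applicable
  S \ del = {on(c,e)}
  ∪ add   = {clear(g), handempty, on(c,e), ontable(g)}

== RESULT ==
["clear(g)", "handempty", "on(c,e)", "ontable(g)"]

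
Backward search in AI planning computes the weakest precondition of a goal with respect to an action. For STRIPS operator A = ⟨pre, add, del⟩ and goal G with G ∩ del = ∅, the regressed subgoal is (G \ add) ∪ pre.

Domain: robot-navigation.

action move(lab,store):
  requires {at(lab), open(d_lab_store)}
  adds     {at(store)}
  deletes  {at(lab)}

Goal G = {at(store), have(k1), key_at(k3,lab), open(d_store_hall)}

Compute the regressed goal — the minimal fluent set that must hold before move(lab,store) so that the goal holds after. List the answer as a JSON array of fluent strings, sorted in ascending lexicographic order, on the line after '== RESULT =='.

Compute (G \ add) ∪ pre:
  G ∩ del = {}  (empty — regression defined)
  G \ add = {at(store), have(k1), key_at(k3,lab), open(d_store_hall)} \ {at(store)} = {have(k1), key_at(k3,lab), open(d_store_hall)}
  ∪ pre   = {have(k1), key_at(k3,lab), open(d_store_hall)} ∪ {at(lab), open(d_lab_store)}
          = {at(lab), have(k1), key_at(k3,lab), open(d_lab_store), open(d_store_hall)}

== RESULT ==
["at(lab)", "have(k1)", "key_at(k3,lab)", "open(d_lab_store)", "open(d_store_hall)"]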